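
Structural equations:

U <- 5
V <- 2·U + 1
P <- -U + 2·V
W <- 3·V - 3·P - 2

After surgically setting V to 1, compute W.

10

Under do(V=1), the mechanism V <- 2·U + 1 is discarded; V is fixed at 1.
P = -U + 2·V  [with U=5, V=1]  = -3
W = 3·V - 3·P - 2  [with V=1, P=-3]  = 10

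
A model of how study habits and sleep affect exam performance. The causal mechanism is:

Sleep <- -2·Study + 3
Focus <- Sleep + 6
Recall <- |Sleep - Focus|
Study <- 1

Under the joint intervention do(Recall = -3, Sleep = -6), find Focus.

0

Setting Recall = -3, Sleep = -6 by intervention discards those variables' equations.
Focus = Sleep + 6  [with Sleep=-6]  = 0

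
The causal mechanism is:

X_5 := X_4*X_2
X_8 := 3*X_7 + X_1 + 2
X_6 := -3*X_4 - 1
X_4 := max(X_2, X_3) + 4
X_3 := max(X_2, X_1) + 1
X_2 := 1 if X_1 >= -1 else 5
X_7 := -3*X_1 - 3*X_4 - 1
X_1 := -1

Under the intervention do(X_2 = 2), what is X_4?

7

Under do(X_2=2), the mechanism X_2 := 1 if X_1 >= -1 else 5 is discarded; X_2 is fixed at 2.
X_3 = max(X_2, X_1) + 1  [with X_2=2, X_1=-1]  = 3
X_4 = max(X_2, X_3) + 4  [with X_2=2, X_3=3]  = 7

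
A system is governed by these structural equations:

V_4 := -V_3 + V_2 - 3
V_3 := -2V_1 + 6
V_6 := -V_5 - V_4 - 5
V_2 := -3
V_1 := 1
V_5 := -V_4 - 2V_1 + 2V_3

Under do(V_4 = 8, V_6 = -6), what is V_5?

Setting V_4 = 8, V_6 = -6 by intervention discards those variables' equations.
V_3 = -2V_1 + 6  [with V_1=1]  = 4
V_5 = -V_4 - 2V_1 + 2V_3  [with V_4=8, V_1=1, V_3=4]  = -2

-2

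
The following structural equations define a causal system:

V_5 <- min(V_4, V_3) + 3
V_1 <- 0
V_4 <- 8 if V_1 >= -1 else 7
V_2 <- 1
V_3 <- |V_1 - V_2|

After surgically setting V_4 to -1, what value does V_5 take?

Intervening sets V_4 = -1 and removes its equation (V_4 <- 8 if V_1 >= -1 else 7).
V_3 = |V_1 - V_2|  [with V_1=0, V_2=1]  = 1
V_5 = min(V_4, V_3) + 3  [with V_4=-1, V_3=1]  = 2

2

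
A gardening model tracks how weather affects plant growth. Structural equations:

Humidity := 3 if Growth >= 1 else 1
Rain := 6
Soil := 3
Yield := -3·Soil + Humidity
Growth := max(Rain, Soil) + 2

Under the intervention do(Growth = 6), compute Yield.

-6

do(Growth=6) replaces the equation Growth := max(Rain, Soil) + 2 with the constant Growth = 6.
Humidity = 3 if Growth >= 1 else 1  [with Growth=6]  = 3
Yield = -3·Soil + Humidity  [with Soil=3, Humidity=3]  = -6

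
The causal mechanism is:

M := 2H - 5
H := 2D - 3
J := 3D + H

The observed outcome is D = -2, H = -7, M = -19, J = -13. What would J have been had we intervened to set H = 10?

Under do(H=10), the mechanism H := 2D - 3 is discarded; H is fixed at 10.
J = 3D + H  [with D=-2, H=10]  = 4

4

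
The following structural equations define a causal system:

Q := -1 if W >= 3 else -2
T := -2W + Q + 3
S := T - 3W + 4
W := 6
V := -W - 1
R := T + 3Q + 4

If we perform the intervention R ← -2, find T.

Under do(R=-2), the mechanism R := T + 3Q + 4 is discarded; R is fixed at -2.
Since T is not a descendant of the intervened variable, it is unaffected.
Q = -1 if W >= 3 else -2  [with W=6]  = -1
T = -2W + Q + 3  [with W=6, Q=-1]  = -10

-10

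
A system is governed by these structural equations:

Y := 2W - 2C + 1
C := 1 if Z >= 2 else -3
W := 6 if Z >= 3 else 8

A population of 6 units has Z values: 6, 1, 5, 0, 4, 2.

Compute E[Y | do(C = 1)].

Every unit gets C=1 under the intervention. Y values become 11, 15, 11, 15, 11, 15; E[Y|do(C=1)] = 13.

13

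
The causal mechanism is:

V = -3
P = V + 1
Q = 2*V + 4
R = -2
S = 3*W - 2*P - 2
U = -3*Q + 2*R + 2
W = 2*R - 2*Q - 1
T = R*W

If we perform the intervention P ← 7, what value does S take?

The intervention breaks the incoming arrows to P: P = V + 1 no longer applies, and P = 7.
Q = 2*V + 4  [with V=-3]  = -2
W = 2*R - 2*Q - 1  [with R=-2, Q=-2]  = -1
S = 3*W - 2*P - 2  [with W=-1, P=7]  = -19

-19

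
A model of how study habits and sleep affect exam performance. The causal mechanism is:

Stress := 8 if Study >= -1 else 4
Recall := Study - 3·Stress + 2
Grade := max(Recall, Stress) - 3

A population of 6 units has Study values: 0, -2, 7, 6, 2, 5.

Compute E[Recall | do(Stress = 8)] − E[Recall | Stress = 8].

The intervention sets Stress=8 in all 6 units regardless of Study. Recomputing Recall per unit gives -22, -24, -15, -16, -20, -17; average -19.
E[Recall|Stress=8] averages over only the 5 units with Stress=8 (Study = 0, 7, 6, 2, 5): Recall = -22, -15, -16, -20, -17, mean -18.
Difference = -19 − (-18) = -1.

-1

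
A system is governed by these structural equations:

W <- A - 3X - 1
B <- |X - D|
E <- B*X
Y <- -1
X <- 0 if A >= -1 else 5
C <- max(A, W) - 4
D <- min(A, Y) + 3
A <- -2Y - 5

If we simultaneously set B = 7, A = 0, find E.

The joint intervention fixes B = 7, A = 0, removing each variable's own equation.
X = 0 if A >= -1 else 5  [with A=0]  = 0
E = B*X  [with B=7, X=0]  = 0

0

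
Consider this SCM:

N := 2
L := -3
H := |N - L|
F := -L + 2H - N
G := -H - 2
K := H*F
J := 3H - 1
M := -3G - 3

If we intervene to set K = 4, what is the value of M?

18

Intervening sets K = 4 and removes its equation (K := H*F).
M is not downstream of the intervention, so its value is determined by the original equations.
H = |N - L|  [with N=2, L=-3]  = 5
G = -H - 2  [with H=5]  = -7
M = -3G - 3  [with G=-7]  = 18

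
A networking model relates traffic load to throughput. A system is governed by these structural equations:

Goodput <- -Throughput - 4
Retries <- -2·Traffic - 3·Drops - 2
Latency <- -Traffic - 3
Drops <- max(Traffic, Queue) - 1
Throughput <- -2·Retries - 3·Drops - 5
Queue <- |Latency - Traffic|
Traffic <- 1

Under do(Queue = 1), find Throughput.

3

The intervention breaks the incoming arrows to Queue: Queue <- |Latency - Traffic| no longer applies, and Queue = 1.
Drops = max(Traffic, Queue) - 1  [with Traffic=1, Queue=1]  = 0
Retries = -2·Traffic - 3·Drops - 2  [with Traffic=1, Drops=0]  = -4
Throughput = -2·Retries - 3·Drops - 5  [with Retries=-4, Drops=0]  = 3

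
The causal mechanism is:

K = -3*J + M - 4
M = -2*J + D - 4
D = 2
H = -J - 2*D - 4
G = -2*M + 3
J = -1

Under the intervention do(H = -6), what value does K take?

do(H=-6) replaces the equation H = -J - 2*D - 4 with the constant H = -6.
K is not downstream of the intervention, so its value is determined by the original equations.
M = -2*J + D - 4  [with J=-1, D=2]  = 0
K = -3*J + M - 4  [with J=-1, M=0]  = -1

-1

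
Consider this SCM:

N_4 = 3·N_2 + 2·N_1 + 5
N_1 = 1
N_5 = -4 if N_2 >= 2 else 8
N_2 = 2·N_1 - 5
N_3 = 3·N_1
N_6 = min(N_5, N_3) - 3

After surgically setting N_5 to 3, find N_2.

-3

Under do(N_5=3), the mechanism N_5 = -4 if N_2 >= 2 else 8 is discarded; N_5 is fixed at 3.
No directed path runs from N_5 to N_2, so N_2 keeps its natural value.
N_2 = 2·N_1 - 5  [with N_1=1]  = -3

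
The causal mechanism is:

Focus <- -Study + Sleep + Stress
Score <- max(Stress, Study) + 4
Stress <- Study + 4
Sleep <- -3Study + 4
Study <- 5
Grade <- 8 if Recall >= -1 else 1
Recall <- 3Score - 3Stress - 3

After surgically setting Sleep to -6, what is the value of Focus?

Under do(Sleep=-6), the mechanism Sleep <- -3Study + 4 is discarded; Sleep is fixed at -6.
Stress = Study + 4  [with Study=5]  = 9
Focus = -Study + Sleep + Stress  [with Study=5, Sleep=-6, Stress=9]  = -2

-2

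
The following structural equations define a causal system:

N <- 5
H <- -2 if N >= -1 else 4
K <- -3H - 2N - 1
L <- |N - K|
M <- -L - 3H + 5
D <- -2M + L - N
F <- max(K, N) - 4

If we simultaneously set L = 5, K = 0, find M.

6

The joint intervention fixes L = 5, K = 0, removing each variable's own equation.
H = -2 if N >= -1 else 4  [with N=5]  = -2
M = -L - 3H + 5  [with L=5, H=-2]  = 6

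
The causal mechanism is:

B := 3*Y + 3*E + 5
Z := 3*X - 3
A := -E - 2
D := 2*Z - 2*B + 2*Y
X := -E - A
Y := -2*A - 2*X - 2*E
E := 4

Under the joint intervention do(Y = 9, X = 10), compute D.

The joint intervention fixes Y = 9, X = 10, removing each variable's own equation.
B = 3*Y + 3*E + 5  [with Y=9, E=4]  = 44
Z = 3*X - 3  [with X=10]  = 27
D = 2*Z - 2*B + 2*Y  [with Z=27, B=44, Y=9]  = -16

-16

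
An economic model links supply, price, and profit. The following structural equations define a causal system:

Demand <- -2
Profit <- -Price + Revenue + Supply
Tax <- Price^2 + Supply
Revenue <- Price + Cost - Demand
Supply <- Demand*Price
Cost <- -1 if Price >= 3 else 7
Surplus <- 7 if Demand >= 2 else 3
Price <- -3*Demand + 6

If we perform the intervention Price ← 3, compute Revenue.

4

do(Price=3) replaces the equation Price <- -3*Demand + 6 with the constant Price = 3.
Cost = -1 if Price >= 3 else 7  [with Price=3]  = -1
Revenue = Price + Cost - Demand  [with Price=3, Cost=-1, Demand=-2]  = 4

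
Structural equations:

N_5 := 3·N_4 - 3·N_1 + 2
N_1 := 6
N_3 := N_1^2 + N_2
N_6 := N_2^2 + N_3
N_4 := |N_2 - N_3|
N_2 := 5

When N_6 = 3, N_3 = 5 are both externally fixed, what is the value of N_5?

-16

Under do(N_6 = 3, N_3 = 5), each intervened variable's structural equation is replaced by its fixed value.
N_4 = |N_2 - N_3|  [with N_2=5, N_3=5]  = 0
N_5 = 3·N_4 - 3·N_1 + 2  [with N_4=0, N_1=6]  = -16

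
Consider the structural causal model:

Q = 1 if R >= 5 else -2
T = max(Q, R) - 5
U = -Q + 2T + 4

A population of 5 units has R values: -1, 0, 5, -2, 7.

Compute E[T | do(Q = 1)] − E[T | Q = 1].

Every unit gets Q=1 under the intervention. T values become -4, -4, 0, -4, 2; E[T|do(Q=1)] = -2.
Observing Q=1 restricts to units where Q's equation naturally yields 1: R ∈ {5, 7}. In that subpopulation T = 0, 2, mean 1.
Difference = -2 − 1 = -3.

-3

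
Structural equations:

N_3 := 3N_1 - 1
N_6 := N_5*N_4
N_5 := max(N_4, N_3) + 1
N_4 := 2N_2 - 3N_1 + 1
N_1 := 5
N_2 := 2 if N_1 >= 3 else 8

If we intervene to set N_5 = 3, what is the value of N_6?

-30

The intervention breaks the incoming arrows to N_5: N_5 := max(N_4, N_3) + 1 no longer applies, and N_5 = 3.
N_2 = 2 if N_1 >= 3 else 8  [with N_1=5]  = 2
N_4 = 2N_2 - 3N_1 + 1  [with N_2=2, N_1=5]  = -10
N_6 = N_5*N_4  [with N_5=3, N_4=-10]  = -30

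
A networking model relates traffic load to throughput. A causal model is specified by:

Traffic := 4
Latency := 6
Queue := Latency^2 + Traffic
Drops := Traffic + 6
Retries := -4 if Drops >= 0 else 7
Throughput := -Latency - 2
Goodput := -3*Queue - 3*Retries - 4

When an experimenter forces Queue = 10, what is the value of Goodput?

The intervention breaks the incoming arrows to Queue: Queue := Latency^2 + Traffic no longer applies, and Queue = 10.
Drops = Traffic + 6  [with Traffic=4]  = 10
Retries = -4 if Drops >= 0 else 7  [with Drops=10]  = -4
Goodput = -3*Queue - 3*Retries - 4  [with Queue=10, Retries=-4]  = -22

-22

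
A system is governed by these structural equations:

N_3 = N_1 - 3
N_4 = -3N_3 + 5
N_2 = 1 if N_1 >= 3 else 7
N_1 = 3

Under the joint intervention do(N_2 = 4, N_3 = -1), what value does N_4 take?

8

Setting N_2 = 4, N_3 = -1 by intervention discards those variables' equations.
N_4 = -3N_3 + 5  [with N_3=-1]  = 8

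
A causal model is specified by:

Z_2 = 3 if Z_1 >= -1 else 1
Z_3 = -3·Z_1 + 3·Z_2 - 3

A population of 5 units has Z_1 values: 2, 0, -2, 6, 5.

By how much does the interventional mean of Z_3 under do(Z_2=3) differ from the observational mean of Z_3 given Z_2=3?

do(Z_2=3) breaks Z_2's dependence on Z_1. With Z_2=3 fixed, Z_3 across the units is 0, 6, 12, -12, -9, mean -0.6.
Observing Z_2=3 restricts to units where Z_2's equation naturally yields 3: Z_1 ∈ {2, 0, 6, 5}. In that subpopulation Z_3 = 0, 6, -12, -9, mean -3.75.
Difference = -0.6 − (-3.75) = 3.15.

3.15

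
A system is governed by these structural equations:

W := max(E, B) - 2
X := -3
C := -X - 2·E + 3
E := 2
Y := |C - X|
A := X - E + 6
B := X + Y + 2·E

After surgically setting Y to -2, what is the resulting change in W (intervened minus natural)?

-4

Under do(Y=-2), the mechanism Y := |C - X| is discarded; Y is fixed at -2.
B = X + Y + 2·E  [with X=-3, Y=-2, E=2]  = -1
W = max(E, B) - 2  [with E=2, B=-1]  = 0
Without intervention: C = -X - 2·E + 3  [with X=-3, E=2]  = 2; Y = |C - X|  [with C=2, X=-3]  = 5; B = X + Y + 2·E  [with X=-3, Y=5, E=2]  = 6; W = max(E, B) - 2  [with E=2, B=6]  = 4.
Change = 0 − 4 = -4.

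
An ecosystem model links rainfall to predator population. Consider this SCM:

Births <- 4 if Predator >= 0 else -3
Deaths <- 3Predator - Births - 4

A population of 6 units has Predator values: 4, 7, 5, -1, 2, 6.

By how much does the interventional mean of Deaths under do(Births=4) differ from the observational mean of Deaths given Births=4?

-2.9

The intervention sets Births=4 in all 6 units regardless of Predator. Recomputing Deaths per unit gives 4, 13, 7, -11, -2, 10; average 3.5.
E[Deaths|Births=4] averages over only the 5 units with Births=4 (Predator = 4, 7, 5, 2, 6): Deaths = 4, 13, 7, -2, 10, mean 6.4.
Difference = 3.5 − 6.4 = -2.9.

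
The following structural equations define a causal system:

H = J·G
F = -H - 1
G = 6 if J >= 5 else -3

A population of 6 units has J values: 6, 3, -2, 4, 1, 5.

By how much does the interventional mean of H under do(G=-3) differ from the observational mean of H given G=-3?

-4

do(G=-3) breaks G's dependence on J. With G=-3 fixed, H across the units is -18, -9, 6, -12, -3, -15, mean -8.5.
Conditioning on G=-3 selects the 4 unit(s) with J ∈ {3, -2, 4, 1}. Their H values: -9, 6, -12, -3. Mean = -4.5.
Difference = -8.5 − (-4.5) = -4.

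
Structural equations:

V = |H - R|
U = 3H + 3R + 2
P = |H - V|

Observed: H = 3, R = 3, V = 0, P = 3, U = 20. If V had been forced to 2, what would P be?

The intervention breaks the incoming arrows to V: V = |H - R| no longer applies, and V = 2.
P = |H - V|  [with H=3, V=2]  = 1

1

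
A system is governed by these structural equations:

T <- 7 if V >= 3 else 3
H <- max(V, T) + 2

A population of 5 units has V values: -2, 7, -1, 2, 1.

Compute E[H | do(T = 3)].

Every unit gets T=3 under the intervention. H values become 5, 9, 5, 5, 5; E[H|do(T=3)] = 5.8.

5.8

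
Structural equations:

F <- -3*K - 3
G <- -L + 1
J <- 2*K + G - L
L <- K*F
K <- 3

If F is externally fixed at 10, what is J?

-53

do(F=10) replaces the equation F <- -3*K - 3 with the constant F = 10.
L = K*F  [with K=3, F=10]  = 30
G = -L + 1  [with L=30]  = -29
J = 2*K + G - L  [with K=3, G=-29, L=30]  = -53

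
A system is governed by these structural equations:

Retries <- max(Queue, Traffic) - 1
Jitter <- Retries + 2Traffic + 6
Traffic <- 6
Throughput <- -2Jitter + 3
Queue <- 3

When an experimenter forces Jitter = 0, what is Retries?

Under do(Jitter=0), the mechanism Jitter <- Retries + 2Traffic + 6 is discarded; Jitter is fixed at 0.
Since Retries is not a descendant of the intervened variable, it is unaffected.
Retries = max(Queue, Traffic) - 1  [with Queue=3, Traffic=6]  = 5

5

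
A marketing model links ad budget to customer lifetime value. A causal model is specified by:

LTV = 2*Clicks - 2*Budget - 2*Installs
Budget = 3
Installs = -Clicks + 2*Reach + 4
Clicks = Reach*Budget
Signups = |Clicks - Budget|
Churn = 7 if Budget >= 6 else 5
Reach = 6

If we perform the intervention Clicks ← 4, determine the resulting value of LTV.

-22

The intervention breaks the incoming arrows to Clicks: Clicks = Reach*Budget no longer applies, and Clicks = 4.
Installs = -Clicks + 2*Reach + 4  [with Clicks=4, Reach=6]  = 12
LTV = 2*Clicks - 2*Budget - 2*Installs  [with Clicks=4, Budget=3, Installs=12]  = -22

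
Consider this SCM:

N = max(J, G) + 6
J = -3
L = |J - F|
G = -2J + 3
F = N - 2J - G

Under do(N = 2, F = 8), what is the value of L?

11

Setting N = 2, F = 8 by intervention discards those variables' equations.
L = |J - F|  [with J=-3, F=8]  = 11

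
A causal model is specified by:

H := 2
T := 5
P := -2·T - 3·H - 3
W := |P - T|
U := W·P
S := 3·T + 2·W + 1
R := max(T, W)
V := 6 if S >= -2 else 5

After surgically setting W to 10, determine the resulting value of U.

-190

Intervening sets W = 10 and removes its equation (W := |P - T|).
P = -2·T - 3·H - 3  [with T=5, H=2]  = -19
U = W·P  [with W=10, P=-19]  = -190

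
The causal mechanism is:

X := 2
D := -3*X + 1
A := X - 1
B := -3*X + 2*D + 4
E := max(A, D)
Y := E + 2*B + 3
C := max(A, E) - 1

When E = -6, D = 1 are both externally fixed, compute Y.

-3

The joint intervention fixes E = -6, D = 1, removing each variable's own equation.
B = -3*X + 2*D + 4  [with X=2, D=1]  = 0
Y = E + 2*B + 3  [with E=-6, B=0]  = -3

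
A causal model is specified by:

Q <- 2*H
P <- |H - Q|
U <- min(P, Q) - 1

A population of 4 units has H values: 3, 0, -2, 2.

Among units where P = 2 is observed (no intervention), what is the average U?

E[U|P=2] averages over only the 2 units with P=2 (H = -2, 2): U = -5, 1, mean -2.

-2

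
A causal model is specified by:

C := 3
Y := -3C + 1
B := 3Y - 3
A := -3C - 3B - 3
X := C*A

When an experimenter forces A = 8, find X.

Intervening sets A = 8 and removes its equation (A := -3C - 3B - 3).
X = C*A  [with C=3, A=8]  = 24

24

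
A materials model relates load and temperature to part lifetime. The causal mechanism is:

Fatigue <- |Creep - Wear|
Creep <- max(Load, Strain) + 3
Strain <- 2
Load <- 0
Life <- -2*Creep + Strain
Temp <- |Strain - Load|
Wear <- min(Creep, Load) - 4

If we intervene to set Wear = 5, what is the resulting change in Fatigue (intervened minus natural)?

The intervention breaks the incoming arrows to Wear: Wear <- min(Creep, Load) - 4 no longer applies, and Wear = 5.
Creep = max(Load, Strain) + 3  [with Load=0, Strain=2]  = 5
Fatigue = |Creep - Wear|  [with Creep=5, Wear=5]  = 0
Without intervention: Creep = max(Load, Strain) + 3  [with Load=0, Strain=2]  = 5; Wear = min(Creep, Load) - 4  [with Creep=5, Load=0]  = -4; Fatigue = |Creep - Wear|  [with Creep=5, Wear=-4]  = 9.
Change = 0 − 9 = -9.

-9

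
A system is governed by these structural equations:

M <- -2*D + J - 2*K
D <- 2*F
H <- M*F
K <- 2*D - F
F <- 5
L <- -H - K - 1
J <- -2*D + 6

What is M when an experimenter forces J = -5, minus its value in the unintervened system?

9

do(J=-5) replaces the equation J <- -2*D + 6 with the constant J = -5.
D = 2*F  [with F=5]  = 10
K = 2*D - F  [with D=10, F=5]  = 15
M = -2*D + J - 2*K  [with D=10, J=-5, K=15]  = -55
Without intervention: D = 2*F  [with F=5]  = 10; J = -2*D + 6  [with D=10]  = -14; K = 2*D - F  [with D=10, F=5]  = 15; M = -2*D + J - 2*K  [with D=10, J=-14, K=15]  = -64.
Change = -55 − (-64) = 9.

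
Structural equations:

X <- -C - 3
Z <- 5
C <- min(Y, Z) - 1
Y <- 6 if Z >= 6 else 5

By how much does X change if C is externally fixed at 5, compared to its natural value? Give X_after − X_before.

The intervention breaks the incoming arrows to C: C <- min(Y, Z) - 1 no longer applies, and C = 5.
X = -C - 3  [with C=5]  = -8
Without intervention: Y = 6 if Z >= 6 else 5  [with Z=5]  = 5; C = min(Y, Z) - 1  [with Y=5, Z=5]  = 4; X = -C - 3  [with C=4]  = -7.
Change = -8 − (-7) = -1.

-1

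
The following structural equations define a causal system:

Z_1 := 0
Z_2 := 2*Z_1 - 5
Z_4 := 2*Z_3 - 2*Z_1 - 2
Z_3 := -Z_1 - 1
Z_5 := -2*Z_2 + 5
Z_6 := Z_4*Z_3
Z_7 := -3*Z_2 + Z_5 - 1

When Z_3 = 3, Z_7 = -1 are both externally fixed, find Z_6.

Under do(Z_3 = 3, Z_7 = -1), each intervened variable's structural equation is replaced by its fixed value.
Z_4 = 2*Z_3 - 2*Z_1 - 2  [with Z_3=3, Z_1=0]  = 4
Z_6 = Z_4*Z_3  [with Z_4=4, Z_3=3]  = 12

12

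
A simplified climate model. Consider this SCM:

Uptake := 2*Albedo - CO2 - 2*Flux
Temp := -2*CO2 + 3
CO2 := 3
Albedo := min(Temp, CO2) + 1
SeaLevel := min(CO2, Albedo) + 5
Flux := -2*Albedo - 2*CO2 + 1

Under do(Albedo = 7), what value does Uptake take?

The intervention breaks the incoming arrows to Albedo: Albedo := min(Temp, CO2) + 1 no longer applies, and Albedo = 7.
Flux = -2*Albedo - 2*CO2 + 1  [with Albedo=7, CO2=3]  = -19
Uptake = 2*Albedo - CO2 - 2*Flux  [with Albedo=7, CO2=3, Flux=-19]  = 49

49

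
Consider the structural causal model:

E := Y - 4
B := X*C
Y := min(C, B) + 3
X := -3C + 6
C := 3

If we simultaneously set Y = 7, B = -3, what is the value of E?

3

The joint intervention fixes Y = 7, B = -3, removing each variable's own equation.
E = Y - 4  [with Y=7]  = 3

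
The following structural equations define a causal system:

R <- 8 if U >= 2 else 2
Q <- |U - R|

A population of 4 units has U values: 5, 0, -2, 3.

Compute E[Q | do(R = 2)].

Every unit gets R=2 under the intervention. Q values become 3, 2, 4, 1; E[Q|do(R=2)] = 2.5.

2.5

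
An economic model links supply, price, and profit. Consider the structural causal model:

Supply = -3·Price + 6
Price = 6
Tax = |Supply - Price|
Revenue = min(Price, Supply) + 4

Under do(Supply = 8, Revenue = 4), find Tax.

Setting Supply = 8, Revenue = 4 by intervention discards those variables' equations.
Tax = |Supply - Price|  [with Supply=8, Price=6]  = 2

2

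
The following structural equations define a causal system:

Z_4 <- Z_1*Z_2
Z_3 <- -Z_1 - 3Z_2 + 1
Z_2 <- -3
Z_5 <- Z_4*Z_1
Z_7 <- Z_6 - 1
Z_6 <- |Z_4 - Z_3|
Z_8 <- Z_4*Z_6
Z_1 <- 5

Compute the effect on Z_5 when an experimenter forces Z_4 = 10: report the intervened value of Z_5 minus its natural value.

125

Intervening sets Z_4 = 10 and removes its equation (Z_4 <- Z_1*Z_2).
Z_5 = Z_4*Z_1  [with Z_4=10, Z_1=5]  = 50
Without intervention: Z_4 = Z_1*Z_2  [with Z_1=5, Z_2=-3]  = -15; Z_5 = Z_4*Z_1  [with Z_4=-15, Z_1=5]  = -75.
Change = 50 − (-75) = 125.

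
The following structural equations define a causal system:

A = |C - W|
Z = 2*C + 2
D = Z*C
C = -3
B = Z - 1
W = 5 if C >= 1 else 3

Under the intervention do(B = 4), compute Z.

-4

do(B=4) replaces the equation B = Z - 1 with the constant B = 4.
Z is not downstream of the intervention, so its value is determined by the original equations.
Z = 2*C + 2  [with C=-3]  = -4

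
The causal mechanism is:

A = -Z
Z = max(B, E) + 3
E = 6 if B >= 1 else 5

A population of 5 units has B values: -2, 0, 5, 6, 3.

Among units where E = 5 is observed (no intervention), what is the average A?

-8

Conditioning on E=5 selects the 2 unit(s) with B ∈ {-2, 0}. Their A values: -8, -8. Mean = -8.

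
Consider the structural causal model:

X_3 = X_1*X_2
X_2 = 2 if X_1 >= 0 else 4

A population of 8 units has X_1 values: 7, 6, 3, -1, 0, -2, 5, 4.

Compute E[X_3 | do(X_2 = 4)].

11

do(X_2=4) breaks X_2's dependence on X_1. With X_2=4 fixed, X_3 across the units is 28, 24, 12, -4, 0, -8, 20, 16, mean 11.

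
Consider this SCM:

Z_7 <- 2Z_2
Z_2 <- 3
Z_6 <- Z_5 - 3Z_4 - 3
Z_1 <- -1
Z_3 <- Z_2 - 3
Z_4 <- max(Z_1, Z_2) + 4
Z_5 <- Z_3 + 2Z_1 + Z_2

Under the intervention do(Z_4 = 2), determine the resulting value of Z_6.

Under do(Z_4=2), the mechanism Z_4 <- max(Z_1, Z_2) + 4 is discarded; Z_4 is fixed at 2.
Z_3 = Z_2 - 3  [with Z_2=3]  = 0
Z_5 = Z_3 + 2Z_1 + Z_2  [with Z_3=0, Z_1=-1, Z_2=3]  = 1
Z_6 = Z_5 - 3Z_4 - 3  [with Z_5=1, Z_4=2]  = -8

-8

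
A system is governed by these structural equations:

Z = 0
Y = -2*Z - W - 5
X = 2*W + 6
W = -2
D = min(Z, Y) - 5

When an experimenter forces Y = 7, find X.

2

Under do(Y=7), the mechanism Y = -2*Z - W - 5 is discarded; Y is fixed at 7.
Since X is not a descendant of the intervened variable, it is unaffected.
X = 2*W + 6  [with W=-2]  = 2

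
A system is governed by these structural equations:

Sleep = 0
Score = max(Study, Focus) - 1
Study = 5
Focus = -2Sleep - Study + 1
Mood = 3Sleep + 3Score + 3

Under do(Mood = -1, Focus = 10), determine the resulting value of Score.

9

Under do(Mood = -1, Focus = 10), each intervened variable's structural equation is replaced by its fixed value.
Score = max(Study, Focus) - 1  [with Study=5, Focus=10]  = 9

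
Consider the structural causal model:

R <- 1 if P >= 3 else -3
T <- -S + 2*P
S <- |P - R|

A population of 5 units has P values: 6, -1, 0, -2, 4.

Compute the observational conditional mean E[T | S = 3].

Observing S=3 restricts to units where S's equation naturally yields 3: P ∈ {0, 4}. In that subpopulation T = -3, 5, mean 1.

1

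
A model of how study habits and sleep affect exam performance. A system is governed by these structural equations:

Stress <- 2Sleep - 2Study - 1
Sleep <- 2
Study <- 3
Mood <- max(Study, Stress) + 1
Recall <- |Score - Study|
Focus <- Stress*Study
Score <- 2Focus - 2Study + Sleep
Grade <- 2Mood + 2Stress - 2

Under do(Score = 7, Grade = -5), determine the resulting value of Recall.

Setting Score = 7, Grade = -5 by intervention discards those variables' equations.
Recall = |Score - Study|  [with Score=7, Study=3]  = 4

4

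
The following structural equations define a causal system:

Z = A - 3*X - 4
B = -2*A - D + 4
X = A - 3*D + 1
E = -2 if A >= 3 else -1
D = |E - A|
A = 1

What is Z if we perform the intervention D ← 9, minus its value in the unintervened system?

do(D=9) replaces the equation D = |E - A| with the constant D = 9.
X = A - 3*D + 1  [with A=1, D=9]  = -25
Z = A - 3*X - 4  [with A=1, X=-25]  = 72
Without intervention: E = -2 if A >= 3 else -1  [with A=1]  = -1; D = |E - A|  [with E=-1, A=1]  = 2; X = A - 3*D + 1  [with A=1, D=2]  = -4; Z = A - 3*X - 4  [with A=1, X=-4]  = 9.
Change = 72 − 9 = 63.

63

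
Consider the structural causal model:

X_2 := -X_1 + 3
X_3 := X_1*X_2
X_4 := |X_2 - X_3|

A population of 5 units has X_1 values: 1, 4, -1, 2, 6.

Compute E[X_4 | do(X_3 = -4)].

Every unit gets X_3=-4 under the intervention. X_4 values become 6, 3, 8, 5, 1; E[X_4|do(X_3=-4)] = 4.6.

4.6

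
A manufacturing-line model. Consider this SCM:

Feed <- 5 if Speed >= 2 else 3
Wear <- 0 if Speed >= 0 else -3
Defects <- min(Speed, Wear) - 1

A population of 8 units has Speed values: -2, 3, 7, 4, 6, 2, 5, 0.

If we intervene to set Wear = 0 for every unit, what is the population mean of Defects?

Every unit gets Wear=0 under the intervention. Defects values become -3, -1, -1, -1, -1, -1, -1, -1; E[Defects|do(Wear=0)] = -1.25.

-1.25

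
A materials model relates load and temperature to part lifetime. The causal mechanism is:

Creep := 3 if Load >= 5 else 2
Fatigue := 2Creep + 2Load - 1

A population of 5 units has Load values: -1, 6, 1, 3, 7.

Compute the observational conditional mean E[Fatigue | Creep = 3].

E[Fatigue|Creep=3] averages over only the 2 units with Creep=3 (Load = 6, 7): Fatigue = 17, 19, mean 18.

18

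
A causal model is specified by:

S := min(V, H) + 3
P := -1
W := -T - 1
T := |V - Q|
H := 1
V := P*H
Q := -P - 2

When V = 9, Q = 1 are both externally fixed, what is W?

The joint intervention fixes V = 9, Q = 1, removing each variable's own equation.
T = |V - Q|  [with V=9, Q=1]  = 8
W = -T - 1  [with T=8]  = -9

-9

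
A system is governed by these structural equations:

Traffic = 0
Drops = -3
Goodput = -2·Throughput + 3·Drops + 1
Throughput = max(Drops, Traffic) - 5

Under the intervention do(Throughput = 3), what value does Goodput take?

The intervention breaks the incoming arrows to Throughput: Throughput = max(Drops, Traffic) - 5 no longer applies, and Throughput = 3.
Goodput = -2·Throughput + 3·Drops + 1  [with Throughput=3, Drops=-3]  = -14

-14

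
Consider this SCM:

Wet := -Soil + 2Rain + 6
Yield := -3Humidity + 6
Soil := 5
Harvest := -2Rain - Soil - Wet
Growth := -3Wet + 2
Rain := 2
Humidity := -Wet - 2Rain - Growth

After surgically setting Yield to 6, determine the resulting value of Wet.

5

do(Yield=6) replaces the equation Yield := -3Humidity + 6 with the constant Yield = 6.
Wet is not downstream of the intervention, so its value is determined by the original equations.
Wet = -Soil + 2Rain + 6  [with Soil=5, Rain=2]  = 5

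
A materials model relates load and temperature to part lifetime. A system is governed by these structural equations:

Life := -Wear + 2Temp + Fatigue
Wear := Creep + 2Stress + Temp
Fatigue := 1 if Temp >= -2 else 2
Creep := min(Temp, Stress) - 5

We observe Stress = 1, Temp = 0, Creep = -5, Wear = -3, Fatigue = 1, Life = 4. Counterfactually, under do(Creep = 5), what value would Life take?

-6

The intervention breaks the incoming arrows to Creep: Creep := min(Temp, Stress) - 5 no longer applies, and Creep = 5.
Wear = Creep + 2Stress + Temp  [with Creep=5, Stress=1, Temp=0]  = 7
Fatigue = 1 if Temp >= -2 else 2  [with Temp=0]  = 1
Life = -Wear + 2Temp + Fatigue  [with Wear=7, Temp=0, Fatigue=1]  = -6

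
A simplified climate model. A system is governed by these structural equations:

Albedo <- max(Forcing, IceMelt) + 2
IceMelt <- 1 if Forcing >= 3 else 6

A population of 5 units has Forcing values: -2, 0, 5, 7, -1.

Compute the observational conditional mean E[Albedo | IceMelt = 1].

8

Observing IceMelt=1 restricts to units where IceMelt's equation naturally yields 1: Forcing ∈ {5, 7}. In that subpopulation Albedo = 7, 9, mean 8.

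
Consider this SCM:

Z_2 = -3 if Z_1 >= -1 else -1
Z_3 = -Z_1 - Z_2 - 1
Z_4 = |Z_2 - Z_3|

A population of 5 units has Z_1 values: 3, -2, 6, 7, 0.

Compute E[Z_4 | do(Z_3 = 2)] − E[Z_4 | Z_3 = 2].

Under do(Z_3=2), Z_3's equation is replaced by Z_3=2 for every unit. Per-unit Z_4: 5, 3, 5, 5, 5. Mean = 4.6.
Observing Z_3=2 restricts to units where Z_3's equation naturally yields 2: Z_1 ∈ {-2, 0}. In that subpopulation Z_4 = 3, 5, mean 4.
Difference = 4.6 − 4 = 0.6.

0.6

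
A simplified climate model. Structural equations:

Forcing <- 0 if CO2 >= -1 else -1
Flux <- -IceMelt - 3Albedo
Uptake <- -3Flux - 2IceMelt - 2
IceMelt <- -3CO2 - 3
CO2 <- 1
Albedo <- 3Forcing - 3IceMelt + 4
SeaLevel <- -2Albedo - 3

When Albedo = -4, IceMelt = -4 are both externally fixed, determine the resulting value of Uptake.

-42

The joint intervention fixes Albedo = -4, IceMelt = -4, removing each variable's own equation.
Flux = -IceMelt - 3Albedo  [with IceMelt=-4, Albedo=-4]  = 16
Uptake = -3Flux - 2IceMelt - 2  [with Flux=16, IceMelt=-4]  = -42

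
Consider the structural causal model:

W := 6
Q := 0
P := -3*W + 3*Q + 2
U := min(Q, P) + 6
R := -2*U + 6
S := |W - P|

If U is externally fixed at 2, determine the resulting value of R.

2

Intervening sets U = 2 and removes its equation (U := min(Q, P) + 6).
R = -2*U + 6  [with U=2]  = 2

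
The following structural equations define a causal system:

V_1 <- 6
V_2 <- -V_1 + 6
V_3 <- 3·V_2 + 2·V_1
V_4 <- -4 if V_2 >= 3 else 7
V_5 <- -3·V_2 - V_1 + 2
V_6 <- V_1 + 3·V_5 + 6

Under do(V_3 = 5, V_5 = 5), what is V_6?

27

Setting V_3 = 5, V_5 = 5 by intervention discards those variables' equations.
V_6 = V_1 + 3·V_5 + 6  [with V_1=6, V_5=5]  = 27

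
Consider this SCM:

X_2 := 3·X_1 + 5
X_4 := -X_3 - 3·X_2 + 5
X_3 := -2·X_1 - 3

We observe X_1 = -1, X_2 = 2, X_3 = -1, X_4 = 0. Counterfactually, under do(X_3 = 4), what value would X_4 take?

-5

The intervention breaks the incoming arrows to X_3: X_3 := -2·X_1 - 3 no longer applies, and X_3 = 4.
X_2 = 3·X_1 + 5  [with X_1=-1]  = 2
X_4 = -X_3 - 3·X_2 + 5  [with X_3=4, X_2=2]  = -5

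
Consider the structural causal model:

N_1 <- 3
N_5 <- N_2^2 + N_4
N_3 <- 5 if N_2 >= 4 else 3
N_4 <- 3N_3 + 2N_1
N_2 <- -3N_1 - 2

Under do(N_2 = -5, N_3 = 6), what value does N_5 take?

49

Under do(N_2 = -5, N_3 = 6), each intervened variable's structural equation is replaced by its fixed value.
N_4 = 3N_3 + 2N_1  [with N_3=6, N_1=3]  = 24
N_5 = N_2^2 + N_4  [with N_2=-5, N_4=24]  = 49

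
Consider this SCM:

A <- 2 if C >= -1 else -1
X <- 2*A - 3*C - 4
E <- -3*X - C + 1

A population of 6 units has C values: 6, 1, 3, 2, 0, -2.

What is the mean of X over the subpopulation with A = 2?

-7.2

E[X|A=2] averages over only the 5 units with A=2 (C = 6, 1, 3, 2, 0): X = -18, -3, -9, -6, 0, mean -7.2.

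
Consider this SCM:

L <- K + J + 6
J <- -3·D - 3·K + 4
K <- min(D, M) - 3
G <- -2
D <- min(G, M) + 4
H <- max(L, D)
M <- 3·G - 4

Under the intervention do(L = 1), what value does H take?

Intervening sets L = 1 and removes its equation (L <- K + J + 6).
M = 3·G - 4  [with G=-2]  = -10
D = min(G, M) + 4  [with G=-2, M=-10]  = -6
H = max(L, D)  [with L=1, D=-6]  = 1

1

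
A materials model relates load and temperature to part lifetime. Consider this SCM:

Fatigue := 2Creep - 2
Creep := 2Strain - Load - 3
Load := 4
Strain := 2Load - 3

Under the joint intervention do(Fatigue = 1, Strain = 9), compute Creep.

Setting Fatigue = 1, Strain = 9 by intervention discards those variables' equations.
Creep = 2Strain - Load - 3  [with Strain=9, Load=4]  = 11

11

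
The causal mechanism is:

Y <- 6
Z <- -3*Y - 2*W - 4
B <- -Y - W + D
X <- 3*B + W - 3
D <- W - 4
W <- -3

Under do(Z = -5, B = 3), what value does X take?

3

Setting Z = -5, B = 3 by intervention discards those variables' equations.
X = 3*B + W - 3  [with B=3, W=-3]  = 3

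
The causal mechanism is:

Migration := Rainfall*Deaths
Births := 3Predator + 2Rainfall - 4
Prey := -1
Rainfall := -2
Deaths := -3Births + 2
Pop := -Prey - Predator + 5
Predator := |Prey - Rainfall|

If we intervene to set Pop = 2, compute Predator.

Intervening sets Pop = 2 and removes its equation (Pop := -Prey - Predator + 5).
Predator is not downstream of the intervention, so its value is determined by the original equations.
Predator = |Prey - Rainfall|  [with Prey=-1, Rainfall=-2]  = 1

1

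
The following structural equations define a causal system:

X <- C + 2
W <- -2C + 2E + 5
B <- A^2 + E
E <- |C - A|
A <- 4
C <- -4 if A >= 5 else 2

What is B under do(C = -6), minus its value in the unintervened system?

8

Under do(C=-6), the mechanism C <- -4 if A >= 5 else 2 is discarded; C is fixed at -6.
E = |C - A|  [with C=-6, A=4]  = 10
B = A^2 + E  [with A=4, E=10]  = 26
Without intervention: C = -4 if A >= 5 else 2  [with A=4]  = 2; E = |C - A|  [with C=2, A=4]  = 2; B = A^2 + E  [with A=4, E=2]  = 18.
Change = 26 − 18 = 8.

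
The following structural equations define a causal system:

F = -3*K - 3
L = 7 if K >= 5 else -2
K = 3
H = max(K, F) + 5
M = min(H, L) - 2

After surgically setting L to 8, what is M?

6

Intervening sets L = 8 and removes its equation (L = 7 if K >= 5 else -2).
F = -3*K - 3  [with K=3]  = -12
H = max(K, F) + 5  [with K=3, F=-12]  = 8
M = min(H, L) - 2  [with H=8, L=8]  = 6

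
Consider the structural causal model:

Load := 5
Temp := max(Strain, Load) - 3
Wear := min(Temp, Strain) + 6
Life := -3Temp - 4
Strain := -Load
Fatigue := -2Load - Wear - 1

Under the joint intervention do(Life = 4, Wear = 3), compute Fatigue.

-14

Setting Life = 4, Wear = 3 by intervention discards those variables' equations.
Fatigue = -2Load - Wear - 1  [with Load=5, Wear=3]  = -14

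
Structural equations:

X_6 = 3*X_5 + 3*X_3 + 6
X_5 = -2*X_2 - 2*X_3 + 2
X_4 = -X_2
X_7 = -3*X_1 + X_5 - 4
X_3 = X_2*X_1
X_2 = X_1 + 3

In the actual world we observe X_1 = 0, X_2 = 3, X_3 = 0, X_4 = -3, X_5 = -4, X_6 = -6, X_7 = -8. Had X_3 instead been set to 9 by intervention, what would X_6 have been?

-33

The intervention breaks the incoming arrows to X_3: X_3 = X_2*X_1 no longer applies, and X_3 = 9.
X_2 = X_1 + 3  [with X_1=0]  = 3
X_5 = -2*X_2 - 2*X_3 + 2  [with X_2=3, X_3=9]  = -22
X_6 = 3*X_5 + 3*X_3 + 6  [with X_5=-22, X_3=9]  = -33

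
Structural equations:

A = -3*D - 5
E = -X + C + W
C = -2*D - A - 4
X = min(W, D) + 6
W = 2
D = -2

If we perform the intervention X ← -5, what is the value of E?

6

The intervention breaks the incoming arrows to X: X = min(W, D) + 6 no longer applies, and X = -5.
A = -3*D - 5  [with D=-2]  = 1
C = -2*D - A - 4  [with D=-2, A=1]  = -1
E = -X + C + W  [with X=-5, C=-1, W=2]  = 6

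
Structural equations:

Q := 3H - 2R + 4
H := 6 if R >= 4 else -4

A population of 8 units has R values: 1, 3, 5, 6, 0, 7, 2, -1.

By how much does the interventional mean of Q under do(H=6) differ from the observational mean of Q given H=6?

6.25

The intervention sets H=6 in all 8 units regardless of R. Recomputing Q per unit gives 20, 16, 12, 10, 22, 8, 18, 24; average 16.25.
Observing H=6 restricts to units where H's equation naturally yields 6: R ∈ {5, 6, 7}. In that subpopulation Q = 12, 10, 8, mean 10.
Difference = 16.25 − 10 = 6.25.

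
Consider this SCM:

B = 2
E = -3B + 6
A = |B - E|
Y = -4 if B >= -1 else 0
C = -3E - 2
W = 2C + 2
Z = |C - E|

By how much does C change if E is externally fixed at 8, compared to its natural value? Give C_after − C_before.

do(E=8) replaces the equation E = -3B + 6 with the constant E = 8.
C = -3E - 2  [with E=8]  = -26
Without intervention: E = -3B + 6  [with B=2]  = 0; C = -3E - 2  [with E=0]  = -2.
Change = -26 − (-2) = -24.

-24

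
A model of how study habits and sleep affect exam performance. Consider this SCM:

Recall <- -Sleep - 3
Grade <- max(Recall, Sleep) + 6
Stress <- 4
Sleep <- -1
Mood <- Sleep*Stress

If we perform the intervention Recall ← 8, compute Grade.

Intervening sets Recall = 8 and removes its equation (Recall <- -Sleep - 3).
Grade = max(Recall, Sleep) + 6  [with Recall=8, Sleep=-1]  = 14

14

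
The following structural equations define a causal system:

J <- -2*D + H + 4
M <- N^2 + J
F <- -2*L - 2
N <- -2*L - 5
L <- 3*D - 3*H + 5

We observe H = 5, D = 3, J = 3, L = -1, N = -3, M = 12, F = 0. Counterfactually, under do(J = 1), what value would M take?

The intervention breaks the incoming arrows to J: J <- -2*D + H + 4 no longer applies, and J = 1.
L = 3*D - 3*H + 5  [with D=3, H=5]  = -1
N = -2*L - 5  [with L=-1]  = -3
M = N^2 + J  [with N=-3, J=1]  = 10

10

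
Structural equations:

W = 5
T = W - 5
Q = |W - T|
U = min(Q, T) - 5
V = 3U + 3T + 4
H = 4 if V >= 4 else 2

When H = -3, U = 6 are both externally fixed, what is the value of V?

Setting H = -3, U = 6 by intervention discards those variables' equations.
T = W - 5  [with W=5]  = 0
V = 3U + 3T + 4  [with U=6, T=0]  = 22

22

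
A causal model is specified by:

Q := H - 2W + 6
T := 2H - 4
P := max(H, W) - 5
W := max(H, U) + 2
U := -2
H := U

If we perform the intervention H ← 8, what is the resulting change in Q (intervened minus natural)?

do(H=8) replaces the equation H := U with the constant H = 8.
W = max(H, U) + 2  [with H=8, U=-2]  = 10
Q = H - 2W + 6  [with H=8, W=10]  = -6
Without intervention: H = U  [with U=-2]  = -2; W = max(H, U) + 2  [with H=-2, U=-2]  = 0; Q = H - 2W + 6  [with H=-2, W=0]  = 4.
Change = -6 − 4 = -10.

-10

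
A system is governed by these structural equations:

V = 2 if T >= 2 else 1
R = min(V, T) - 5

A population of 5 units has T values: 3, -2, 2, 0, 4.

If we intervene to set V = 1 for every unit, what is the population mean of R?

-4.8

Every unit gets V=1 under the intervention. R values become -4, -7, -4, -5, -4; E[R|do(V=1)] = -4.8.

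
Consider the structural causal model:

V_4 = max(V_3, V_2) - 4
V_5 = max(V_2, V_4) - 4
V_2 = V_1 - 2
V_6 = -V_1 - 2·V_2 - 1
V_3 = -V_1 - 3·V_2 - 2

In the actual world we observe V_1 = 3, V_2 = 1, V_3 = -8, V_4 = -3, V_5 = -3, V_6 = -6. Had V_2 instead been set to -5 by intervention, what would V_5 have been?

2

do(V_2=-5) replaces the equation V_2 = V_1 - 2 with the constant V_2 = -5.
V_3 = -V_1 - 3·V_2 - 2  [with V_1=3, V_2=-5]  = 10
V_4 = max(V_3, V_2) - 4  [with V_3=10, V_2=-5]  = 6
V_5 = max(V_2, V_4) - 4  [with V_2=-5, V_4=6]  = 2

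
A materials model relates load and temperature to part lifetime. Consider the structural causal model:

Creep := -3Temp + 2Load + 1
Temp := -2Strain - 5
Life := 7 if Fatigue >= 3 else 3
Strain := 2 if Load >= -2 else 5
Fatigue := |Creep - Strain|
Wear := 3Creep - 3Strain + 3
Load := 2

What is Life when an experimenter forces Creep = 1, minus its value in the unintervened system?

The intervention breaks the incoming arrows to Creep: Creep := -3Temp + 2Load + 1 no longer applies, and Creep = 1.
Strain = 2 if Load >= -2 else 5  [with Load=2]  = 2
Fatigue = |Creep - Strain|  [with Creep=1, Strain=2]  = 1
Life = 7 if Fatigue >= 3 else 3  [with Fatigue=1]  = 3
Without intervention: Strain = 2 if Load >= -2 else 5  [with Load=2]  = 2; Temp = -2Strain - 5  [with Strain=2]  = -9; Creep = -3Temp + 2Load + 1  [with Temp=-9, Load=2]  = 32; Fatigue = |Creep - Strain|  [with Creep=32, Strain=2]  = 30; Life = 7 if Fatigue >= 3 else 3  [with Fatigue=30]  = 7.
Change = 3 − 7 = -4.

-4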